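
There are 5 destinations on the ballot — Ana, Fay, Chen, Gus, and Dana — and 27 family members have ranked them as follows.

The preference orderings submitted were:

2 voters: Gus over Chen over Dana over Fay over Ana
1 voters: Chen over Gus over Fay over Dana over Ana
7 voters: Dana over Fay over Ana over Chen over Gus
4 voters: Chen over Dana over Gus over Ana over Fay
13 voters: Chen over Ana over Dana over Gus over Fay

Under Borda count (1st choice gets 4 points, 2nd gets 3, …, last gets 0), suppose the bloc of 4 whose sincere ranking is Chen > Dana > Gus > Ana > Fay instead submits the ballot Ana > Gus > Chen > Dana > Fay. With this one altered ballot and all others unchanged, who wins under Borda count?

Borda totals with the altered ballot: Ana 69, Fay 25, Chen 77, Gus 36, Dana 63.
The winner is unchanged: still Chen.

Chen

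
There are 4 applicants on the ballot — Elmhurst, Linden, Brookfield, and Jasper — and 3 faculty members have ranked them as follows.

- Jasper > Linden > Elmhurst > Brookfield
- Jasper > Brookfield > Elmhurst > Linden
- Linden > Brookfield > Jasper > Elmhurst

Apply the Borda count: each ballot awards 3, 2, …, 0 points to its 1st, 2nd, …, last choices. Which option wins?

Borda scores:
  Elmhurst: 1 + 1 + 0 = 2
  Linden: 2 + 0 + 3 = 5
  Brookfield: 0 + 2 + 2 = 4
  Jasper: 3 + 3 + 1 = 7
Jasper has the highest total.

Jasper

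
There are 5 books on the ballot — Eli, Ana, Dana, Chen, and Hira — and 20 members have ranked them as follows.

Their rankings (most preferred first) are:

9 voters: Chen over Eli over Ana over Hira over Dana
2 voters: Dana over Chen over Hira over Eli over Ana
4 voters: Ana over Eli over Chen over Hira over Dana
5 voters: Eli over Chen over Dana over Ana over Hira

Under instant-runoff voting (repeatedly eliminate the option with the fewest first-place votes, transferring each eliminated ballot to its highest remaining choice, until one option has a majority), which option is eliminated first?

Hira

Round 1: Chen 9, Eli 5, Ana 4, Dana 2, Hira 0. Hira has the fewest and is eliminated.
Round 2: Chen 9, Eli 5, Ana 4, Dana 2. Dana has the fewest and is eliminated.
Round 3: Chen 11, Eli 5, Ana 4. Chen has a majority.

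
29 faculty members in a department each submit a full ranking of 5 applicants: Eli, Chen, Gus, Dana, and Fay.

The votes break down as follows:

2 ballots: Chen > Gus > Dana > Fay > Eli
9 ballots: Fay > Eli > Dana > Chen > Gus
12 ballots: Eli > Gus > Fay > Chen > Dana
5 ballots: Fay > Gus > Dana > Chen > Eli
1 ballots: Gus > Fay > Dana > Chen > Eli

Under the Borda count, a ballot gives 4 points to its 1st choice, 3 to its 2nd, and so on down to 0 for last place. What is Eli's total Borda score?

75

Borda scores:
  Eli: 2·0 + 9·3 + 12·4 + 5·0 + 0 = 75
  Chen: 2·4 + 9·1 + 12·1 + 5·1 + 1 = 35
  Gus: 2·3 + 9·0 + 12·3 + 5·3 + 4 = 61
  Dana: 2·2 + 9·2 + 12·0 + 5·2 + 2 = 34
  Fay: 2·1 + 9·4 + 12·2 + 5·4 + 3 = 85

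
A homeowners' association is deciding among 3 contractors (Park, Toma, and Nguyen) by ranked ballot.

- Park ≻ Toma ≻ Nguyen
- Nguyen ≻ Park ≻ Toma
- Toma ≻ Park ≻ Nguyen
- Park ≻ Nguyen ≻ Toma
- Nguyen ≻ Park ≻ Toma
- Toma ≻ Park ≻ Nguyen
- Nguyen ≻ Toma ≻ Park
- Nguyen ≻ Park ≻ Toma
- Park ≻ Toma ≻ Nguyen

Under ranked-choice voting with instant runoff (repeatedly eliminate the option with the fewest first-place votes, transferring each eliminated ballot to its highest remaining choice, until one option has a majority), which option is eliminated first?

Round 1: Nguyen 4, Park 3, Toma 2. Toma has the fewest and is eliminated.
Round 2: Park 5, Nguyen 4. Park has a majority.

Toma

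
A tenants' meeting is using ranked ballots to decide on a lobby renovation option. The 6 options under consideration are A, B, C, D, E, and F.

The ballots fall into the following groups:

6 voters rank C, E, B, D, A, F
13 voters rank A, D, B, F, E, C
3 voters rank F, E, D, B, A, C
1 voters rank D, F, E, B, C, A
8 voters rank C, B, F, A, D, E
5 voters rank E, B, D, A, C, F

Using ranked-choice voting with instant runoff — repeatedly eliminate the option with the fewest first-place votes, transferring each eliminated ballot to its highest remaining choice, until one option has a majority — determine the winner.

A

Round 1: C 14, A 13, E 5, F 3, D 1, B 0. B has the fewest and is eliminated.
Round 2: C 14, A 13, E 5, F 3, D 1. D has the fewest and is eliminated.
Round 3: C 14, A 13, E 5, F 4. F has the fewest and is eliminated.
Round 4: C 14, A 13, E 9. E has the fewest and is eliminated.
Round 5: A 21, C 15. A has a majority.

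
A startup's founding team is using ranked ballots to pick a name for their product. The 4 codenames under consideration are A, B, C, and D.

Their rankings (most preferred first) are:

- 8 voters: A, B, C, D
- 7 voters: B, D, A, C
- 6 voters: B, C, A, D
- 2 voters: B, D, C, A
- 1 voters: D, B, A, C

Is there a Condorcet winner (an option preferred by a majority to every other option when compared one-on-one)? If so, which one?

B

Head-to-head results (24 voters total):
A vs B: B wins 16–8.
A vs C: A wins 16–8.
A vs D: A wins 14–10.
B vs C: B wins 24–0.
B vs D: B wins 23–1.
C vs D: C wins 14–10.
B beats each rival — A (16–8), C (24–0), D (23–1) — so B is the Condorcet winner.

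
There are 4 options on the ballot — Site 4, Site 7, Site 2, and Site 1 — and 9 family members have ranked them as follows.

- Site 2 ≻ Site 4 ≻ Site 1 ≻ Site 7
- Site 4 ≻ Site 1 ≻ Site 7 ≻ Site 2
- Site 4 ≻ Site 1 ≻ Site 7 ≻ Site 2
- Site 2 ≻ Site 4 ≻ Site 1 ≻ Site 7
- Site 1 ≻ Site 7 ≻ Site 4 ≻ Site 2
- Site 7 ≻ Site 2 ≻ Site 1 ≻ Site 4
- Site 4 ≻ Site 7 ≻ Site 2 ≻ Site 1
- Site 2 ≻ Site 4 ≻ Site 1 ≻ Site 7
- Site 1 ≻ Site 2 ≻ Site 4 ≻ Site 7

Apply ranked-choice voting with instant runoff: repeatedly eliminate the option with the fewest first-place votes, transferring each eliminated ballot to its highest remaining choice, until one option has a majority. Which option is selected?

Site 2

Round 1: Site 4 3, Site 2 3, Site 1 2, Site 7 1. Site 7 has the fewest and is eliminated.
Round 2: Site 2 4, Site 4 3, Site 1 2. Site 1 has the fewest and is eliminated.
Round 3: Site 2 5, Site 4 4. Site 2 has a majority.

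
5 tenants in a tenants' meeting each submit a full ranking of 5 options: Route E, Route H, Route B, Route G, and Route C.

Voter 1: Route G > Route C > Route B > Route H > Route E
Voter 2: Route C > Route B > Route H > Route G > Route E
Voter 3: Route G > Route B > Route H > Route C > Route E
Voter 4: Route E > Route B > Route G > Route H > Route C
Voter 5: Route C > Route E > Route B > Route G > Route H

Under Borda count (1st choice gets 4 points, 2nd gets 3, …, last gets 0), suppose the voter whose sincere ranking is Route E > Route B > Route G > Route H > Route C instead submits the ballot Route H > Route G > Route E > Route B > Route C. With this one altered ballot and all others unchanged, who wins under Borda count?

Route G

Borda totals with the altered ballot: Route E 5, Route H 9, Route B 11, Route G 13, Route C 12.
The switch changes the winner from Route B to Route G.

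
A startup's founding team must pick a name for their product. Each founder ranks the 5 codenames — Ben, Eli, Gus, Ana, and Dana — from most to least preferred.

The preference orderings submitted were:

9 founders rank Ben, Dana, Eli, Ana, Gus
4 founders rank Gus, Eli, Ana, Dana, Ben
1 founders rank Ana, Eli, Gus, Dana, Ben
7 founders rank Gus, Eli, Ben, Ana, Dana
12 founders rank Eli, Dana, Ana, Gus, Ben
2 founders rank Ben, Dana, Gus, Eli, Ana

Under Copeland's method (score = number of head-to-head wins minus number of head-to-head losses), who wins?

Pairwise results:
  Ben vs Eli: Eli wins 24–11.
  Ben vs Gus: Gus wins 24–11.
  Ben vs Ana: Ben wins 18–17.
  Ben vs Dana: Ben wins 18–17.
  Eli vs Gus: Eli wins 22–13.
  Eli vs Ana: Eli wins 34–1.
  Eli vs Dana: Eli wins 24–11.
  Gus vs Ana: Ana wins 22–13.
  Gus vs Dana: Dana wins 23–12.
  Ana vs Dana: Dana wins 23–12.
Copeland scores (wins − losses):
  Ben: 2 − 2 = 0
  Eli: 4 − 0 = 4
  Gus: 1 − 3 = -2
  Ana: 1 − 3 = -2
  Dana: 2 − 2 = 0
Eli has the best Copeland score.

Eli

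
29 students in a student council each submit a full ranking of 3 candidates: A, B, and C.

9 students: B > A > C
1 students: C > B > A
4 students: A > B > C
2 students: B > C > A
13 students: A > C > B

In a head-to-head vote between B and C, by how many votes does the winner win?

Ballots ranking B above C: 9+4+2 = 15.
Ballots ranking C above B: 1+13 = 14.
B wins 15–14, a margin of 1.

1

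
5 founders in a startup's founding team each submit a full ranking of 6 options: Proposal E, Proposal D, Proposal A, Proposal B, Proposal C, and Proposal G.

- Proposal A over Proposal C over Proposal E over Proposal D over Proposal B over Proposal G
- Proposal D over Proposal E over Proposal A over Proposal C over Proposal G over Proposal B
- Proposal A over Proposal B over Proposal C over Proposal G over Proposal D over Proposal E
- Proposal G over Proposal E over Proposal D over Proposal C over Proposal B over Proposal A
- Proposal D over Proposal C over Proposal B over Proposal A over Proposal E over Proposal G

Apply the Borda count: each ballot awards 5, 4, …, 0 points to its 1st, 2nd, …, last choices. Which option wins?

Proposal D

Borda scores:
  Proposal E: 3 + 4 + 0 + 4 + 1 = 12
  Proposal D: 2 + 5 + 1 + 3 + 5 = 16
  Proposal A: 5 + 3 + 5 + 0 + 2 = 15
  Proposal B: 1 + 0 + 4 + 1 + 3 = 9
  Proposal C: 4 + 2 + 3 + 2 + 4 = 15
  Proposal G: 0 + 1 + 2 + 5 + 0 = 8
Proposal D has the highest total.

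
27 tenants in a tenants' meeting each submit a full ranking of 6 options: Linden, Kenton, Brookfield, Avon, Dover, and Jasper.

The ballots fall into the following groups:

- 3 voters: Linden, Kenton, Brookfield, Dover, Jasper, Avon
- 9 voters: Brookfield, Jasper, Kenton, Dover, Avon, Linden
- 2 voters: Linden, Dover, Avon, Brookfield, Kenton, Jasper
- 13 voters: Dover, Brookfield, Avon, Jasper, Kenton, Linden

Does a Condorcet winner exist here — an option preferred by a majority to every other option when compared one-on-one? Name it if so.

Head-to-head results (27 voters total):
Linden vs Kenton: Kenton wins 22–5.
Linden vs Brookfield: Brookfield wins 22–5.
Linden vs Avon: Avon wins 22–5.
Linden vs Dover: Dover wins 22–5.
Linden vs Jasper: Jasper wins 22–5.
Kenton vs Brookfield: Brookfield wins 24–3.
Kenton vs Avon: Avon wins 15–12.
Kenton vs Dover: Dover wins 15–12.
Kenton vs Jasper: Jasper wins 22–5.
Brookfield vs Avon: Brookfield wins 25–2.
Brookfield vs Dover: Dover wins 15–12.
Brookfield vs Jasper: Brookfield wins 27–0.
Avon vs Dover: Dover wins 27–0.
Avon vs Jasper: Avon wins 15–12.
Dover vs Jasper: Dover wins 18–9.
Dover beats each rival — Linden (22–5), Kenton (15–12), Brookfield (15–12), Avon (27–0), Jasper (18–9) — so Dover is the Condorcet winner.

Dover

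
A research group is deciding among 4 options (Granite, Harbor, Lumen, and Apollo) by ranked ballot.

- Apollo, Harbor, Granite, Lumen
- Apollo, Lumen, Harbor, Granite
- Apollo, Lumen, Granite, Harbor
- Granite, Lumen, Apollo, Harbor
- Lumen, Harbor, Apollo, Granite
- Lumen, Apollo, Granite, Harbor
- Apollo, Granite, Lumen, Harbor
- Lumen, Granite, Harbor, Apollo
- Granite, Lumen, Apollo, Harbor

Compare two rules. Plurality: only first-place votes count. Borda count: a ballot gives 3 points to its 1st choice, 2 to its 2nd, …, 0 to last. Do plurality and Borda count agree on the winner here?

Plurality first-place counts: Granite 2, Harbor 0, Lumen 3, Apollo 4 → Apollo.
Borda totals: Granite 13, Harbor 6, Lumen 18, Apollo 17 → Lumen.
The two rules disagree: plurality picks Apollo, Borda picks Lumen.

No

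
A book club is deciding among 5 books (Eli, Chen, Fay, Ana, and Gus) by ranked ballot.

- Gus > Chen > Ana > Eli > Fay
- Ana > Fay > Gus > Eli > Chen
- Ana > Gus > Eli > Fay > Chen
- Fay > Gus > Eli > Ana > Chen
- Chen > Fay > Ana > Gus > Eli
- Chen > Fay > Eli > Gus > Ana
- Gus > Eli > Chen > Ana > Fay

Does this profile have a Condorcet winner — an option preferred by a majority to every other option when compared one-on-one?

No

Head-to-head results (7 voters total):
Eli vs Chen: Eli wins 4–3.
Eli vs Fay: Fay wins 4–3.
Eli vs Ana: Ana wins 4–3.
Eli vs Gus: Gus wins 6–1.
Chen vs Fay: Chen wins 4–3.
Chen vs Ana: Chen wins 4–3.
Chen vs Gus: Gus wins 5–2.
Fay vs Ana: Ana wins 4–3.
Fay vs Gus: Fay wins 4–3.
Ana vs Gus: Gus wins 4–3.
No candidate beats all others: Eli beats Chen beats Fay beats Eli, a majority cycle.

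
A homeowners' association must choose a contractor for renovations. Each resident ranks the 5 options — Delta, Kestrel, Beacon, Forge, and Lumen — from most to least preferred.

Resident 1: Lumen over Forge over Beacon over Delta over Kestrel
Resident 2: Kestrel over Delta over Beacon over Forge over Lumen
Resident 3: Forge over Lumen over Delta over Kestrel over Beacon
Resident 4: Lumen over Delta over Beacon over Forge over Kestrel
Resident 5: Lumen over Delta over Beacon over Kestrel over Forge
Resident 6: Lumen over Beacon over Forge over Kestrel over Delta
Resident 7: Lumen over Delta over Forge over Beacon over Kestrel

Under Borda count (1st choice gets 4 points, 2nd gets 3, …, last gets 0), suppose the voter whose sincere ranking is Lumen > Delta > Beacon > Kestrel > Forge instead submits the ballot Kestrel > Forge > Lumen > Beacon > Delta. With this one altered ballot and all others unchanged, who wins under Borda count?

Lumen

Borda totals with the altered ballot: Delta 12, Kestrel 10, Beacon 11, Forge 16, Lumen 21.
The winner is unchanged: still Lumen.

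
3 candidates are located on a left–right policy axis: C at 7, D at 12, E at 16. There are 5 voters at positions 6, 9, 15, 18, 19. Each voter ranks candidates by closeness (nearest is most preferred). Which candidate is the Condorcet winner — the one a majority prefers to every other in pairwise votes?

With single-peaked preferences on a line, the Condorcet winner is the candidate closest to the median voter.
The median voter (position 15) is closest to E at 16.
Check: E vs C — voters closer to E: 3 of 5.

E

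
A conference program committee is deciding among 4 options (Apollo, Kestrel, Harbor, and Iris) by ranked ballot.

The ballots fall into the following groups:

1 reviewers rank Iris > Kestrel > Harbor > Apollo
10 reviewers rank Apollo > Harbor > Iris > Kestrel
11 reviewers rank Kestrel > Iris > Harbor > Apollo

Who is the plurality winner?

Kestrel

First-place vote totals:
  Apollo: 10
  Kestrel: 11
  Harbor: 0
  Iris: 1
Kestrel has the most first-place votes.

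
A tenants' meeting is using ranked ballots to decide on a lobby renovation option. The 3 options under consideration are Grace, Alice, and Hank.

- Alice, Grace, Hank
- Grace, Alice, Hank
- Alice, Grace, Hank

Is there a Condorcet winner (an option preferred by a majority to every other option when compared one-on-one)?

Head-to-head results (3 voters total):
Grace vs Alice: Alice wins 2–1.
Grace vs Hank: Grace wins 3–0.
Alice vs Hank: Alice wins 3–0.
Alice beats each rival — Grace (2–1), Hank (3–0) — so Alice is the Condorcet winner.

Yes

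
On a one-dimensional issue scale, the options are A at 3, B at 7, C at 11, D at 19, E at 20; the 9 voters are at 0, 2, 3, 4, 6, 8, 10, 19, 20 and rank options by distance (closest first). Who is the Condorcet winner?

With single-peaked preferences on a line, the Condorcet winner is the candidate closest to the median voter.
The median voter (position 6) is closest to B at 7.
Check: B vs E — voters closer to B: 7 of 9.

B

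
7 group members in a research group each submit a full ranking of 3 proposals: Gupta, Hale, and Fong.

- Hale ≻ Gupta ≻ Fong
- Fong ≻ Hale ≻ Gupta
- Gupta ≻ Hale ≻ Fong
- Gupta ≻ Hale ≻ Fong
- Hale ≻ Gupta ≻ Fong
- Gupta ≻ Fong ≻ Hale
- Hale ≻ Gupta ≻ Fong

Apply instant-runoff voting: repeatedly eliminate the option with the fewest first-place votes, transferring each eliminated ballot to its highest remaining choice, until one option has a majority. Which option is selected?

Hale

Round 1: Gupta 3, Hale 3, Fong 1. Fong has the fewest and is eliminated.
Round 2: Hale 4, Gupta 3. Hale has a majority.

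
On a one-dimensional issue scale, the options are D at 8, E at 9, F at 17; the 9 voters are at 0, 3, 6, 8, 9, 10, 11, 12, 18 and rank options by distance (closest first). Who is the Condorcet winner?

With single-peaked preferences on a line, the Condorcet winner is the candidate closest to the median voter.
The median voter (position 9) is closest to E at 9.
Check: E vs F — voters closer to E: 8 of 9.

E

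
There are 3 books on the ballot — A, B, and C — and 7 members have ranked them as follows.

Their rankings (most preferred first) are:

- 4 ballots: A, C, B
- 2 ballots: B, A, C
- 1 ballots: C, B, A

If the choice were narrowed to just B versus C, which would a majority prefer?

Ballots ranking B above C: 2.
Ballots ranking C above B: 4+1 = 5.
C wins the head-to-head, 5–2.

C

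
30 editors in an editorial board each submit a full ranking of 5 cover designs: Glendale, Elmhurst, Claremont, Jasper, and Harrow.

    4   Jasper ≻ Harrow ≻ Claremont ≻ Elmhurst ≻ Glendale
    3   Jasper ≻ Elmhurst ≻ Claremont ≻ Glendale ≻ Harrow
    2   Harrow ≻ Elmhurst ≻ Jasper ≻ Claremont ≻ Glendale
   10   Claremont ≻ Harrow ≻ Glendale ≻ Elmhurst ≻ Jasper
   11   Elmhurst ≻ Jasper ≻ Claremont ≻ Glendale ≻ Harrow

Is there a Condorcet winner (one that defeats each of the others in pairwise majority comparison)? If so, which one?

Head-to-head results (30 voters total):
Glendale vs Elmhurst: Elmhurst wins 20–10.
Glendale vs Claremont: Claremont wins 30–0.
Glendale vs Jasper: Jasper wins 20–10.
Glendale vs Harrow: Harrow wins 16–14.
Elmhurst vs Claremont: Elmhurst wins 16–14.
Elmhurst vs Jasper: Elmhurst wins 23–7.
Elmhurst vs Harrow: Harrow wins 16–14.
Claremont vs Jasper: Jasper wins 20–10.
Claremont vs Harrow: Claremont wins 24–6.
Jasper vs Harrow: Jasper wins 18–12.
No candidate beats all others: Elmhurst beats Claremont beats Harrow beats Elmhurst, a majority cycle.

No Condorcet winner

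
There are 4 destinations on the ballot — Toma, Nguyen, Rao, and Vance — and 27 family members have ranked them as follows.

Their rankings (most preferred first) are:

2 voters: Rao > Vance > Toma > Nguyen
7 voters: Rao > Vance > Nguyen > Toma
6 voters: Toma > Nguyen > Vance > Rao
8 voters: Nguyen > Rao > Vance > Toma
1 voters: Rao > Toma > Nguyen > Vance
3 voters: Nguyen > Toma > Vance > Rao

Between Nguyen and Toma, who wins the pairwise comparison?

Ballots ranking Nguyen above Toma: 7+8+3 = 18.
Ballots ranking Toma above Nguyen: 2+6+1 = 9.
Nguyen wins the head-to-head, 18–9.

Nguyen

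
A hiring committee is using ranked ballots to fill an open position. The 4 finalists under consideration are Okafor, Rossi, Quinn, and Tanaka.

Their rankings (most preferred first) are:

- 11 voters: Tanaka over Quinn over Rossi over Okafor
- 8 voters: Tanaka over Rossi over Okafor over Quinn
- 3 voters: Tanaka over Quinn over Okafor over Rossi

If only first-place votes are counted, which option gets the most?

First-place vote totals:
  Okafor: 0
  Rossi: 0
  Quinn: 0
  Tanaka: 22
Tanaka has the most first-place votes.

Tanaka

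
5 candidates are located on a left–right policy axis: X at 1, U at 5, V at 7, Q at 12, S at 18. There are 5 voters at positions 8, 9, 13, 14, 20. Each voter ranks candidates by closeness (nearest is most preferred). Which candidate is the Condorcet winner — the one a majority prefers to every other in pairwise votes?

Q

With single-peaked preferences on a line, the Condorcet winner is the candidate closest to the median voter.
The median voter (position 13) is closest to Q at 12.
Check: Q vs V — voters closer to Q: 3 of 5.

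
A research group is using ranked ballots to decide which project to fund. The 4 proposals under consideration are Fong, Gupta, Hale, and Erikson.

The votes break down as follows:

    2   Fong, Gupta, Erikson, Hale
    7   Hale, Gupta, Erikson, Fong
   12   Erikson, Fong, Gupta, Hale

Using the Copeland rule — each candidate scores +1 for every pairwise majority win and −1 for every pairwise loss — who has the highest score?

Pairwise results:
  Fong vs Gupta: Fong wins 14–7.
  Fong vs Hale: Fong wins 14–7.
  Fong vs Erikson: Erikson wins 19–2.
  Gupta vs Hale: Gupta wins 14–7.
  Gupta vs Erikson: Erikson wins 12–9.
  Hale vs Erikson: Erikson wins 14–7.
Copeland scores (wins − losses):
  Fong: 2 − 1 = 1
  Gupta: 1 − 2 = -1
  Hale: 0 − 3 = -3
  Erikson: 3 − 0 = 3
Erikson has the best Copeland score.

Erikson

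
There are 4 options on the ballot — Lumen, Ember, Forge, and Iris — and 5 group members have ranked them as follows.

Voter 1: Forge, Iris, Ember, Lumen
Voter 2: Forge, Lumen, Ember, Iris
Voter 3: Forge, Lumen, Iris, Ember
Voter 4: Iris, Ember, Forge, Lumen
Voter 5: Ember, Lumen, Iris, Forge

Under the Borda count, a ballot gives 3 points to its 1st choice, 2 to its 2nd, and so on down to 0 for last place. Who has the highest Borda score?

Forge

Borda scores:
  Lumen: 0 + 2 + 2 + 0 + 2 = 6
  Ember: 1 + 1 + 0 + 2 + 3 = 7
  Forge: 3 + 3 + 3 + 1 + 0 = 10
  Iris: 2 + 0 + 1 + 3 + 1 = 7
Forge has the highest total.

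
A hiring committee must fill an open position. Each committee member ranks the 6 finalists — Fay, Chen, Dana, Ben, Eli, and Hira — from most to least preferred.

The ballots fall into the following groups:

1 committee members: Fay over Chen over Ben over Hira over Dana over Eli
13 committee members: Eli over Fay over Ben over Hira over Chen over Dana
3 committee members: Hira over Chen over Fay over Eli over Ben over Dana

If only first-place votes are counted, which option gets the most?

First-place vote totals:
  Fay: 1
  Chen: 0
  Dana: 0
  Ben: 0
  Eli: 13
  Hira: 3
Eli has the most first-place votes.

Eli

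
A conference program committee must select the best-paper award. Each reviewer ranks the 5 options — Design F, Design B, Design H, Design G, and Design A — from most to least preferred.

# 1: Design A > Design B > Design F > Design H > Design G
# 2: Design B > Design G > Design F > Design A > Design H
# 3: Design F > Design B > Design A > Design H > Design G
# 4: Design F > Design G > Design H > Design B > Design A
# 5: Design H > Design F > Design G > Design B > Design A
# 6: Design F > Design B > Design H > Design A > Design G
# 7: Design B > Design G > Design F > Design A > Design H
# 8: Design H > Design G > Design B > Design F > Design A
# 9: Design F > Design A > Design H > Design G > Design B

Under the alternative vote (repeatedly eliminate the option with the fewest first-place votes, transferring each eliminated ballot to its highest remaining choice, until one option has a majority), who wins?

Design F

Round 1: Design F 4, Design B 2, Design H 2, Design A 1, Design G 0. Design G has the fewest and is eliminated.
Round 2: Design F 4, Design B 2, Design H 2, Design A 1. Design A has the fewest and is eliminated.
Round 3: Design F 4, Design B 3, Design H 2. Design H has the fewest and is eliminated.
Round 4: Design F 5, Design B 4. Design F has a majority.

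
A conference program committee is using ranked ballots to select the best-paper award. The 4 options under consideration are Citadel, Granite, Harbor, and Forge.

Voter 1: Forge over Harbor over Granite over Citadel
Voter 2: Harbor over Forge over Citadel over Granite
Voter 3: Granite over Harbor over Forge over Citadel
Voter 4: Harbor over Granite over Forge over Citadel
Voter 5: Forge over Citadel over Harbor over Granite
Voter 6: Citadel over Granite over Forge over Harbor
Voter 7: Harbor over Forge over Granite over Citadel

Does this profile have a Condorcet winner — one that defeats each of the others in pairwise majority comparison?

Head-to-head results (7 voters total):
Citadel vs Granite: Granite wins 4–3.
Citadel vs Harbor: Harbor wins 5–2.
Citadel vs Forge: Forge wins 6–1.
Granite vs Harbor: Harbor wins 5–2.
Granite vs Forge: Forge wins 4–3.
Harbor vs Forge: Harbor wins 4–3.
Harbor beats each rival — Citadel (5–2), Granite (5–2), Forge (4–3) — so Harbor is the Condorcet winner.

Yes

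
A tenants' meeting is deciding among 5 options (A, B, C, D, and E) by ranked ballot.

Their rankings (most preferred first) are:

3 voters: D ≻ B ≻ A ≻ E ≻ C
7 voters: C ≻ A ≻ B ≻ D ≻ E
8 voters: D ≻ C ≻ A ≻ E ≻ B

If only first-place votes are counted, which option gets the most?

D

First-place vote totals:
  A: 0
  B: 0
  C: 7
  D: 11
  E: 0
D has the most first-place votes.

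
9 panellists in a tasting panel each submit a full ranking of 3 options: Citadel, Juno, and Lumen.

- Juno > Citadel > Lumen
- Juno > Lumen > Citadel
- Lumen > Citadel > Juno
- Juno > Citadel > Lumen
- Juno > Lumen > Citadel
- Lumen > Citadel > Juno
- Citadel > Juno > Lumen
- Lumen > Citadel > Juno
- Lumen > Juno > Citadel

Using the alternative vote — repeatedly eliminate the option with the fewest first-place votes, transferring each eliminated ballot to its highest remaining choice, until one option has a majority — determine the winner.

Round 1: Juno 4, Lumen 4, Citadel 1. Citadel has the fewest and is eliminated.
Round 2: Juno 5, Lumen 4. Juno has a majority.

Juno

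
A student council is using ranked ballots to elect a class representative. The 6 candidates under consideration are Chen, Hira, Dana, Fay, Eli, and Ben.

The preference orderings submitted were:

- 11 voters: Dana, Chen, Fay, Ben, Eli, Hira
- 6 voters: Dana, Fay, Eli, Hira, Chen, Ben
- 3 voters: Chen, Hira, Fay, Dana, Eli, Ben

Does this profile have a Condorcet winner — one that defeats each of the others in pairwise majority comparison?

Head-to-head results (20 voters total):
Chen vs Hira: Chen wins 14–6.
Chen vs Dana: Dana wins 17–3.
Chen vs Fay: Chen wins 14–6.
Chen vs Eli: Chen wins 14–6.
Chen vs Ben: Chen wins 20–0.
Hira vs Dana: Dana wins 17–3.
Hira vs Fay: Fay wins 17–3.
Hira vs Eli: Eli wins 17–3.
Hira vs Ben: Ben wins 11–9.
Dana vs Fay: Dana wins 17–3.
Dana vs Eli: Dana wins 20–0.
Dana vs Ben: Dana wins 20–0.
Fay vs Eli: Fay wins 20–0.
Fay vs Ben: Fay wins 20–0.
Eli vs Ben: Ben wins 11–9.
Dana beats each rival — Chen (17–3), Hira (17–3), Fay (17–3), Eli (20–0), Ben (20–0) — so Dana is the Condorcet winner.

Yes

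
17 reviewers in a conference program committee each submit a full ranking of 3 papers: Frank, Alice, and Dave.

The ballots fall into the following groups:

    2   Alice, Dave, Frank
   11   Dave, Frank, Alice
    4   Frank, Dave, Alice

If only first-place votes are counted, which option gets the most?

First-place vote totals:
  Frank: 4
  Alice: 2
  Dave: 11
Dave has the most first-place votes.

Dave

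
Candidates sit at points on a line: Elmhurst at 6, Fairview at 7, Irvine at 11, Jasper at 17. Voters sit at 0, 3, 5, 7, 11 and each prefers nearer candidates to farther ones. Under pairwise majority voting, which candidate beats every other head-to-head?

With single-peaked preferences on a line, the Condorcet winner is the candidate closest to the median voter.
The median voter (position 5) is closest to Elmhurst at 6.
Check: Elmhurst vs Irvine — voters closer to Elmhurst: 4 of 5.

Elmhurst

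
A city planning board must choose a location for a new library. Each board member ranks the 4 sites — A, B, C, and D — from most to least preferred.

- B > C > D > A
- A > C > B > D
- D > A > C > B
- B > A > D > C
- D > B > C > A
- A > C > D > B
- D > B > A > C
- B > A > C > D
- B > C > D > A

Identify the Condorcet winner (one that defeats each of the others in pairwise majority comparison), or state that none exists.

Head-to-head results (9 voters total):
A vs B: B wins 6–3.
A vs C: A wins 6–3.
A vs D: D wins 5–4.
B vs C: B wins 6–3.
B vs D: B wins 5–4.
C vs D: C wins 5–4.
B beats each rival — A (6–3), C (6–3), D (5–4) — so B is the Condorcet winner.

B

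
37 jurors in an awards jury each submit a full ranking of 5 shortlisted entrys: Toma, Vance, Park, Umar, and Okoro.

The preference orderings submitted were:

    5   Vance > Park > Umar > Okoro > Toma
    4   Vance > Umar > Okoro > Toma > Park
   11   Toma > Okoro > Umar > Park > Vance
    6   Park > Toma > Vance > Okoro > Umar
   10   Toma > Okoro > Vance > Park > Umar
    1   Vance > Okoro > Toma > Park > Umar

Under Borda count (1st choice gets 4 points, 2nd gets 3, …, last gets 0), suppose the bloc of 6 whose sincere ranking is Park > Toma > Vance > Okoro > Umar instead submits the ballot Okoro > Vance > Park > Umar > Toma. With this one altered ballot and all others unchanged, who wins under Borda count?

Borda totals with the altered ballot: Toma 90, Vance 78, Park 49, Umar 50, Okoro 103.
The switch changes the winner from Toma to Okoro.

Okoro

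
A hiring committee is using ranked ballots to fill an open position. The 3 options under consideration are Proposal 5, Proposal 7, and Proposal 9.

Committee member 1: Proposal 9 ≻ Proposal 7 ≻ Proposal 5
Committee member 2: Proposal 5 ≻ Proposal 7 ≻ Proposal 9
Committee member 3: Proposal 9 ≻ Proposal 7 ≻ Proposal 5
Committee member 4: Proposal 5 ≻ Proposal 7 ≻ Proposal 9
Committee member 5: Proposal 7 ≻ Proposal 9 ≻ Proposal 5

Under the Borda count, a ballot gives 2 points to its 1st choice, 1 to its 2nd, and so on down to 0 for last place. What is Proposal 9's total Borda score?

Borda scores:
  Proposal 5: 0 + 2 + 0 + 2 + 0 = 4
  Proposal 7: 1 + 1 + 1 + 1 + 2 = 6
  Proposal 9: 2 + 0 + 2 + 0 + 1 = 5

5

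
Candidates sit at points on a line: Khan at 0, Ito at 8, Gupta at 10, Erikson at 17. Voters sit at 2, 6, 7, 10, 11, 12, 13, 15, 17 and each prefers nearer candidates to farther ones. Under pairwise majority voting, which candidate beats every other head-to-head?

With single-peaked preferences on a line, the Condorcet winner is the candidate closest to the median voter.
The median voter (position 11) is closest to Gupta at 10.
Check: Gupta vs Erikson — voters closer to Gupta: 7 of 9.

Gupta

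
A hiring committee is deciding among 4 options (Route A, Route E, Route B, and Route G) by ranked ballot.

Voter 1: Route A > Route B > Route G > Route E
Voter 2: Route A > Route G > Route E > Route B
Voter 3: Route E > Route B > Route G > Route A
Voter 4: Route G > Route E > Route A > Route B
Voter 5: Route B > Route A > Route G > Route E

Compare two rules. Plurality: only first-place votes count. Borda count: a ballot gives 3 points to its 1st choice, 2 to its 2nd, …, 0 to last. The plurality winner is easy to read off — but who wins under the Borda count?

Plurality first-place counts: Route A 2, Route E 1, Route B 1, Route G 1 → Route A.
Borda totals: Route A 9, Route E 6, Route B 7, Route G 8 → Route A.

Route A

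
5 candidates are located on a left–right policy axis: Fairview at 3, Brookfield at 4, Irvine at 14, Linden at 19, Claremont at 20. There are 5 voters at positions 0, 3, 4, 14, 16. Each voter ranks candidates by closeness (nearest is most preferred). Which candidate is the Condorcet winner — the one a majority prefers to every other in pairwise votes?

With single-peaked preferences on a line, the Condorcet winner is the candidate closest to the median voter.
The median voter (position 4) is closest to Brookfield at 4.
Check: Brookfield vs Linden — voters closer to Brookfield: 3 of 5.

Brookfield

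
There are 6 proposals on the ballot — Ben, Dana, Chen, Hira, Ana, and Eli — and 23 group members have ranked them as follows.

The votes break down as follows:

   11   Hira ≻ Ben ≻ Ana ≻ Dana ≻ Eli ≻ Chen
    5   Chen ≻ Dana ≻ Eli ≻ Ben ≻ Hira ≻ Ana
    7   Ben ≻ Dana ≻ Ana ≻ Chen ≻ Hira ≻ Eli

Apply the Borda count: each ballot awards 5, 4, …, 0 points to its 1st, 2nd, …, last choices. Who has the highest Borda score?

Ben

Borda scores:
  Ben: 11·4 + 5·2 + 7·5 = 89
  Dana: 11·2 + 5·4 + 7·4 = 70
  Chen: 11·0 + 5·5 + 7·2 = 39
  Hira: 11·5 + 5·1 + 7·1 = 67
  Ana: 11·3 + 5·0 + 7·3 = 54
  Eli: 11·1 + 5·3 + 7·0 = 26
Ben has the highest total.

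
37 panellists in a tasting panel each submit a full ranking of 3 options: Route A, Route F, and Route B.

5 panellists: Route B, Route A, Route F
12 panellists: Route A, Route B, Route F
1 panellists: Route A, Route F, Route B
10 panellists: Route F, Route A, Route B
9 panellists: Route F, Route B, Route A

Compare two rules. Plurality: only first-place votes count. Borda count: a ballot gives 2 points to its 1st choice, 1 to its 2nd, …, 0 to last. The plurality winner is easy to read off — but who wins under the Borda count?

Plurality first-place counts: Route A 13, Route F 19, Route B 5 → Route F.
Borda totals: Route A 41, Route F 39, Route B 31 → Route A.

Route A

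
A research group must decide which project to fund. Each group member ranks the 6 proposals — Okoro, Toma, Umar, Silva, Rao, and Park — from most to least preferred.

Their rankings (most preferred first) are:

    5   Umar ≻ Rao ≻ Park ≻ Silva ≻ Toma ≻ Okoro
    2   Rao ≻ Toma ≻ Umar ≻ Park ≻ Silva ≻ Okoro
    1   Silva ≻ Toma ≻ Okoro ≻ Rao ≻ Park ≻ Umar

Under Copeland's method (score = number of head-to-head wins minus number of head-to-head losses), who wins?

Umar

Pairwise results:
  Okoro vs Toma: Toma wins 8–0.
  Okoro vs Umar: Umar wins 7–1.
  Okoro vs Silva: Silva wins 8–0.
  Okoro vs Rao: Rao wins 7–1.
  Okoro vs Park: Park wins 7–1.
  Toma vs Umar: Umar wins 5–3.
  Toma vs Silva: Silva wins 6–2.
  Toma vs Rao: Rao wins 7–1.
  Toma vs Park: Park wins 5–3.
  Umar vs Silva: Umar wins 7–1.
  Umar vs Rao: Umar wins 5–3.
  Umar vs Park: Umar wins 7–1.
  Silva vs Rao: Rao wins 7–1.
  Silva vs Park: Park wins 7–1.
  Rao vs Park: Rao wins 8–0.
Copeland scores (wins − losses):
  Okoro: 0 − 5 = -5
  Toma: 1 − 4 = -3
  Umar: 5 − 0 = 5
  Silva: 2 − 3 = -1
  Rao: 4 − 1 = 3
  Park: 3 − 2 = 1
Umar has the best Copeland score.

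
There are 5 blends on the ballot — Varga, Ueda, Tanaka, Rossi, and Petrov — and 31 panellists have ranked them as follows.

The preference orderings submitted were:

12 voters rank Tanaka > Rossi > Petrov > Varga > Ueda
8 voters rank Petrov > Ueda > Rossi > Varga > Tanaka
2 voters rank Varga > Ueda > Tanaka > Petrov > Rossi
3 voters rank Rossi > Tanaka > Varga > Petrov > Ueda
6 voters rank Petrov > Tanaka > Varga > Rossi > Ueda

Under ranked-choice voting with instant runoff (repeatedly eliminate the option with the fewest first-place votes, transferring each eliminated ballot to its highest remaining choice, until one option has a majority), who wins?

Round 1: Petrov 14, Tanaka 12, Rossi 3, Varga 2, Ueda 0. Ueda has the fewest and is eliminated.
Round 2: Petrov 14, Tanaka 12, Rossi 3, Varga 2. Varga has the fewest and is eliminated.
Round 3: Tanaka 14, Petrov 14, Rossi 3. Rossi has the fewest and is eliminated.
Round 4: Tanaka 17, Petrov 14. Tanaka has a majority.

Tanaka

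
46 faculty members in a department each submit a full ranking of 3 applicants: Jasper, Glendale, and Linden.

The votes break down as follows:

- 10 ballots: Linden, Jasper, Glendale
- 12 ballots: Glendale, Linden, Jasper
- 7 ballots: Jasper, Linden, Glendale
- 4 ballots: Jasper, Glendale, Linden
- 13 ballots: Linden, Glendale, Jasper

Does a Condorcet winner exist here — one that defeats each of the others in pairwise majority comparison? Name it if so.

Head-to-head results (46 voters total):
Jasper vs Glendale: Glendale wins 25–21.
Jasper vs Linden: Linden wins 35–11.
Glendale vs Linden: Linden wins 30–16.
Linden beats each rival — Jasper (35–11), Glendale (30–16) — so Linden is the Condorcet winner.

Linden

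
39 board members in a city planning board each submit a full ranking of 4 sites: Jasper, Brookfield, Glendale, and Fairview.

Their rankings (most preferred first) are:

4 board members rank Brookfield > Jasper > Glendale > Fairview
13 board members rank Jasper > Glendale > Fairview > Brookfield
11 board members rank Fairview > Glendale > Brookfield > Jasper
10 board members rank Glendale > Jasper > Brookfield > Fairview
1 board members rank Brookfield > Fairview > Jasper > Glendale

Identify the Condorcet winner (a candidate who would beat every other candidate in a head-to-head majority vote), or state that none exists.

Glendale

Head-to-head results (39 voters total):
Jasper vs Brookfield: Jasper wins 23–16.
Jasper vs Glendale: Glendale wins 21–18.
Jasper vs Fairview: Jasper wins 27–12.
Brookfield vs Glendale: Glendale wins 34–5.
Brookfield vs Fairview: Fairview wins 24–15.
Glendale vs Fairview: Glendale wins 27–12.
Glendale beats each rival — Jasper (21–18), Brookfield (34–5), Fairview (27–12) — so Glendale is the Condorcet winner.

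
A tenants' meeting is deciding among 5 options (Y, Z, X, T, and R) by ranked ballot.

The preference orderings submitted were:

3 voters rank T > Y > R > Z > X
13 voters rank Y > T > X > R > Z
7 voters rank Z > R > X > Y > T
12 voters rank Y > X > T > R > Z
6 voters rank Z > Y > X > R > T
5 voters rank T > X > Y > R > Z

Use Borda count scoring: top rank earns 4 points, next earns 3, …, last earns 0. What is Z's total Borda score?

55

Borda scores:
  Y: 3·3 + 13·4 + 7·1 + 12·4 + 6·3 + 5·2 = 144
  Z: 3·1 + 13·0 + 7·4 + 12·0 + 6·4 + 5·0 = 55
  X: 3·0 + 13·2 + 7·2 + 12·3 + 6·2 + 5·3 = 103
  T: 3·4 + 13·3 + 7·0 + 12·2 + 6·0 + 5·4 = 95
  R: 3·2 + 13·1 + 7·3 + 12·1 + 6·1 + 5·1 = 63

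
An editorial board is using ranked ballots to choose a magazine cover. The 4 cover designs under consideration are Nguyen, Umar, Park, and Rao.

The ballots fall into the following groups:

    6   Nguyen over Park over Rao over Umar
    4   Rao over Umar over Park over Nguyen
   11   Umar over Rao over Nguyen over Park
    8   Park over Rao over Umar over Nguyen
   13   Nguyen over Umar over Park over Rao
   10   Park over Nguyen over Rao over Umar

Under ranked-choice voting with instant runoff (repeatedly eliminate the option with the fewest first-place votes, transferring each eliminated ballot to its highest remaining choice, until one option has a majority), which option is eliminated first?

Rao

Round 1: Nguyen 19, Park 18, Umar 11, Rao 4. Rao has the fewest and is eliminated.
Round 2: Nguyen 19, Park 18, Umar 15. Umar has the fewest and is eliminated.
Round 3: Nguyen 30, Park 22. Nguyen has a majority.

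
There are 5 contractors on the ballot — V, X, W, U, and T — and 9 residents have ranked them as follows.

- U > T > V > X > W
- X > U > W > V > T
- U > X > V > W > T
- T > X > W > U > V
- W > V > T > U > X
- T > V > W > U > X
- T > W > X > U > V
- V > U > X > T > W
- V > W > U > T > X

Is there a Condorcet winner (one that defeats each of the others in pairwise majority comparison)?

Head-to-head results (9 voters total):
V vs X: V wins 5–4.
V vs W: V wins 5–4.
V vs U: U wins 5–4.
V vs T: V wins 5–4.
X vs W: X wins 5–4.
X vs U: U wins 6–3.
X vs T: T wins 6–3.
W vs U: W wins 5–4.
W vs T: T wins 5–4.
U vs T: U wins 5–4.
No candidate beats all others: V beats W beats U beats V, a majority cycle.

No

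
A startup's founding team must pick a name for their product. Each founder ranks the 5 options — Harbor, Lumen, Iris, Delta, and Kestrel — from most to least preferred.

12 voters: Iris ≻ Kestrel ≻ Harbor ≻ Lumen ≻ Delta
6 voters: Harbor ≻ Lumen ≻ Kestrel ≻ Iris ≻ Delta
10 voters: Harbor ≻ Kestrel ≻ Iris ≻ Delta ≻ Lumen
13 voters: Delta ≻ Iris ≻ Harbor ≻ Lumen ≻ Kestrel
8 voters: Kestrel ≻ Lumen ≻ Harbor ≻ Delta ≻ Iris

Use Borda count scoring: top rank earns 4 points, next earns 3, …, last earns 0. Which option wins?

Borda scores:
  Harbor: 12·2 + 6·4 + 10·4 + 13·2 + 8·2 = 130
  Lumen: 12·1 + 6·3 + 10·0 + 13·1 + 8·3 = 67
  Iris: 12·4 + 6·1 + 10·2 + 13·3 + 8·0 = 113
  Delta: 12·0 + 6·0 + 10·1 + 13·4 + 8·1 = 70
  Kestrel: 12·3 + 6·2 + 10·3 + 13·0 + 8·4 = 110
Harbor has the highest total.

Harbor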